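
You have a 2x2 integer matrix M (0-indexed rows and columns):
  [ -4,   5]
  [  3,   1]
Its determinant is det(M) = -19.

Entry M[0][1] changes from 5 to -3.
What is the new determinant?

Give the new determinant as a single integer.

Answer: 5

Derivation:
det is linear in row 0: changing M[0][1] by delta changes det by delta * cofactor(0,1).
Cofactor C_01 = (-1)^(0+1) * minor(0,1) = -3
Entry delta = -3 - 5 = -8
Det delta = -8 * -3 = 24
New det = -19 + 24 = 5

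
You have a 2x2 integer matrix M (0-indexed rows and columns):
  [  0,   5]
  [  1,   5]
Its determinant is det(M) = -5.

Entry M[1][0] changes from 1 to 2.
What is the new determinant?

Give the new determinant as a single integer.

det is linear in row 1: changing M[1][0] by delta changes det by delta * cofactor(1,0).
Cofactor C_10 = (-1)^(1+0) * minor(1,0) = -5
Entry delta = 2 - 1 = 1
Det delta = 1 * -5 = -5
New det = -5 + -5 = -10

Answer: -10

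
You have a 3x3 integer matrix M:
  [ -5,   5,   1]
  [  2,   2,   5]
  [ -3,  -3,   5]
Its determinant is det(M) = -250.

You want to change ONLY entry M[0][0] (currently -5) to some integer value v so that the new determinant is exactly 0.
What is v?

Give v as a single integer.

Answer: 5

Derivation:
det is linear in entry M[0][0]: det = old_det + (v - -5) * C_00
Cofactor C_00 = 25
Want det = 0: -250 + (v - -5) * 25 = 0
  (v - -5) = 250 / 25 = 10
  v = -5 + (10) = 5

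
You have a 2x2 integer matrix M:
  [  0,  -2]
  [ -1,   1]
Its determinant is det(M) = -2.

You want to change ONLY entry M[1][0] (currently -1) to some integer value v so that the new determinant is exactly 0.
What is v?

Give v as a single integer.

det is linear in entry M[1][0]: det = old_det + (v - -1) * C_10
Cofactor C_10 = 2
Want det = 0: -2 + (v - -1) * 2 = 0
  (v - -1) = 2 / 2 = 1
  v = -1 + (1) = 0

Answer: 0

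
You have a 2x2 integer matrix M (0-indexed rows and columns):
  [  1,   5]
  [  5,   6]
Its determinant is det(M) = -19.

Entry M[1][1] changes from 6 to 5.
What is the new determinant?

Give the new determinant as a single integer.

det is linear in row 1: changing M[1][1] by delta changes det by delta * cofactor(1,1).
Cofactor C_11 = (-1)^(1+1) * minor(1,1) = 1
Entry delta = 5 - 6 = -1
Det delta = -1 * 1 = -1
New det = -19 + -1 = -20

Answer: -20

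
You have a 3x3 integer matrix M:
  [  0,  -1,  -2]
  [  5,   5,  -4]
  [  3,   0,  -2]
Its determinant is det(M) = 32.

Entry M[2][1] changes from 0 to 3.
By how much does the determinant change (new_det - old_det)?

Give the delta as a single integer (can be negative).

Answer: -30

Derivation:
Cofactor C_21 = -10
Entry delta = 3 - 0 = 3
Det delta = entry_delta * cofactor = 3 * -10 = -30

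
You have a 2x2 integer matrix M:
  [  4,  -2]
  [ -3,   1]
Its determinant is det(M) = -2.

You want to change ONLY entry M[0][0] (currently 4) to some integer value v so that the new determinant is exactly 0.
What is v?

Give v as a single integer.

Answer: 6

Derivation:
det is linear in entry M[0][0]: det = old_det + (v - 4) * C_00
Cofactor C_00 = 1
Want det = 0: -2 + (v - 4) * 1 = 0
  (v - 4) = 2 / 1 = 2
  v = 4 + (2) = 6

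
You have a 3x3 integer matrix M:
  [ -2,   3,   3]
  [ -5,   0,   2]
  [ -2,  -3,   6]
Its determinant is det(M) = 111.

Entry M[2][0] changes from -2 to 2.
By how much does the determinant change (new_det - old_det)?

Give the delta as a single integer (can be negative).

Cofactor C_20 = 6
Entry delta = 2 - -2 = 4
Det delta = entry_delta * cofactor = 4 * 6 = 24

Answer: 24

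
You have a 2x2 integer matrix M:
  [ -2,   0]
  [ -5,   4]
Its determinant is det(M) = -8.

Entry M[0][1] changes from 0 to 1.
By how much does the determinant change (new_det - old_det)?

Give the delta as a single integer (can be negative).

Answer: 5

Derivation:
Cofactor C_01 = 5
Entry delta = 1 - 0 = 1
Det delta = entry_delta * cofactor = 1 * 5 = 5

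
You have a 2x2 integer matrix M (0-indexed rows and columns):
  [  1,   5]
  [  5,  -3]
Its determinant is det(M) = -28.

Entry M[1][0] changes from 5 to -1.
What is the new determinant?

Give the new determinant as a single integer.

Answer: 2

Derivation:
det is linear in row 1: changing M[1][0] by delta changes det by delta * cofactor(1,0).
Cofactor C_10 = (-1)^(1+0) * minor(1,0) = -5
Entry delta = -1 - 5 = -6
Det delta = -6 * -5 = 30
New det = -28 + 30 = 2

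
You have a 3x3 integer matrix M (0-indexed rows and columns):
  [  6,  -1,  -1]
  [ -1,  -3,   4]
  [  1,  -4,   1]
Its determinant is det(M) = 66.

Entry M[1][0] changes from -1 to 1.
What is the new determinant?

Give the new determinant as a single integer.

Answer: 76

Derivation:
det is linear in row 1: changing M[1][0] by delta changes det by delta * cofactor(1,0).
Cofactor C_10 = (-1)^(1+0) * minor(1,0) = 5
Entry delta = 1 - -1 = 2
Det delta = 2 * 5 = 10
New det = 66 + 10 = 76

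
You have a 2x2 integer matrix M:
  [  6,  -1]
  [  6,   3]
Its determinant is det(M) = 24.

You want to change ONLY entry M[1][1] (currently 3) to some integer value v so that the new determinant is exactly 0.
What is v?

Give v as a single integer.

det is linear in entry M[1][1]: det = old_det + (v - 3) * C_11
Cofactor C_11 = 6
Want det = 0: 24 + (v - 3) * 6 = 0
  (v - 3) = -24 / 6 = -4
  v = 3 + (-4) = -1

Answer: -1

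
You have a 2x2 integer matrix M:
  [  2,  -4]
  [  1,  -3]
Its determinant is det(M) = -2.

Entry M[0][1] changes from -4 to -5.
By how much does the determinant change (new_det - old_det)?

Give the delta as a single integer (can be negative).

Answer: 1

Derivation:
Cofactor C_01 = -1
Entry delta = -5 - -4 = -1
Det delta = entry_delta * cofactor = -1 * -1 = 1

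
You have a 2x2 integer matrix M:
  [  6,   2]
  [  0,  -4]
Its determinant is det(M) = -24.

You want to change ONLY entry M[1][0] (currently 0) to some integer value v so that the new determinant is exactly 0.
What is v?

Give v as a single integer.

det is linear in entry M[1][0]: det = old_det + (v - 0) * C_10
Cofactor C_10 = -2
Want det = 0: -24 + (v - 0) * -2 = 0
  (v - 0) = 24 / -2 = -12
  v = 0 + (-12) = -12

Answer: -12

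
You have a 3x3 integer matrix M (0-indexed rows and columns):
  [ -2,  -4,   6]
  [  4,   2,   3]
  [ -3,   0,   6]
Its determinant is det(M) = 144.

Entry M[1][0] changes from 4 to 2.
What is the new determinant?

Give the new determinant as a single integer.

Answer: 96

Derivation:
det is linear in row 1: changing M[1][0] by delta changes det by delta * cofactor(1,0).
Cofactor C_10 = (-1)^(1+0) * minor(1,0) = 24
Entry delta = 2 - 4 = -2
Det delta = -2 * 24 = -48
New det = 144 + -48 = 96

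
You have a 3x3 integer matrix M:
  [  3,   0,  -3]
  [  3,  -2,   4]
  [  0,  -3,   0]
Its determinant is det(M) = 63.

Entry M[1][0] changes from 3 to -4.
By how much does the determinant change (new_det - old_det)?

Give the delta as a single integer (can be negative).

Answer: -63

Derivation:
Cofactor C_10 = 9
Entry delta = -4 - 3 = -7
Det delta = entry_delta * cofactor = -7 * 9 = -63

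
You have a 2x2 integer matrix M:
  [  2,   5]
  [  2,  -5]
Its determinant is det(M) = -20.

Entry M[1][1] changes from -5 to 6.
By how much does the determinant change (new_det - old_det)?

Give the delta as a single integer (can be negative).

Answer: 22

Derivation:
Cofactor C_11 = 2
Entry delta = 6 - -5 = 11
Det delta = entry_delta * cofactor = 11 * 2 = 22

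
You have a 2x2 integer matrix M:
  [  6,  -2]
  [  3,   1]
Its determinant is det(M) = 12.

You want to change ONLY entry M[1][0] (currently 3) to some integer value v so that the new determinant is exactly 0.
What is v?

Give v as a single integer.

det is linear in entry M[1][0]: det = old_det + (v - 3) * C_10
Cofactor C_10 = 2
Want det = 0: 12 + (v - 3) * 2 = 0
  (v - 3) = -12 / 2 = -6
  v = 3 + (-6) = -3

Answer: -3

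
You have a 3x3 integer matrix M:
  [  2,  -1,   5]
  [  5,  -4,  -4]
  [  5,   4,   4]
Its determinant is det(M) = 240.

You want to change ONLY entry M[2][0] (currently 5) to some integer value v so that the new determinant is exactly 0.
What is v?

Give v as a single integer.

det is linear in entry M[2][0]: det = old_det + (v - 5) * C_20
Cofactor C_20 = 24
Want det = 0: 240 + (v - 5) * 24 = 0
  (v - 5) = -240 / 24 = -10
  v = 5 + (-10) = -5

Answer: -5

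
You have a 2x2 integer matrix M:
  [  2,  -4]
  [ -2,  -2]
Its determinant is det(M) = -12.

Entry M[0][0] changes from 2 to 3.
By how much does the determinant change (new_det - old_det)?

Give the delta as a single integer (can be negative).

Cofactor C_00 = -2
Entry delta = 3 - 2 = 1
Det delta = entry_delta * cofactor = 1 * -2 = -2

Answer: -2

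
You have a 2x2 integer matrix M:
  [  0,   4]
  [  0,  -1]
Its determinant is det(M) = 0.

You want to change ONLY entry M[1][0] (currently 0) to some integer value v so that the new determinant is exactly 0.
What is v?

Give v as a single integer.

det is linear in entry M[1][0]: det = old_det + (v - 0) * C_10
Cofactor C_10 = -4
Want det = 0: 0 + (v - 0) * -4 = 0
  (v - 0) = 0 / -4 = 0
  v = 0 + (0) = 0

Answer: 0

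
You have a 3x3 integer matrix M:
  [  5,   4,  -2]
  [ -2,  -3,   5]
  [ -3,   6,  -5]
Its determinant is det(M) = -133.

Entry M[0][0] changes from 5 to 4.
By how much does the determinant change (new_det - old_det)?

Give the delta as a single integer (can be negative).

Answer: 15

Derivation:
Cofactor C_00 = -15
Entry delta = 4 - 5 = -1
Det delta = entry_delta * cofactor = -1 * -15 = 15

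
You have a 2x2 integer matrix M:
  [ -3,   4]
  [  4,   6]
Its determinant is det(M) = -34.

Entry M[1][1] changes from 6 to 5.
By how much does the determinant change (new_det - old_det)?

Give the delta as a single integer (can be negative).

Answer: 3

Derivation:
Cofactor C_11 = -3
Entry delta = 5 - 6 = -1
Det delta = entry_delta * cofactor = -1 * -3 = 3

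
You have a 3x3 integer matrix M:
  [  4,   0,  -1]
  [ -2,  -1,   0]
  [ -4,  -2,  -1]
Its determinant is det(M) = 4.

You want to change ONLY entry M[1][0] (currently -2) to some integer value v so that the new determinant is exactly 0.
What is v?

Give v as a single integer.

det is linear in entry M[1][0]: det = old_det + (v - -2) * C_10
Cofactor C_10 = 2
Want det = 0: 4 + (v - -2) * 2 = 0
  (v - -2) = -4 / 2 = -2
  v = -2 + (-2) = -4

Answer: -4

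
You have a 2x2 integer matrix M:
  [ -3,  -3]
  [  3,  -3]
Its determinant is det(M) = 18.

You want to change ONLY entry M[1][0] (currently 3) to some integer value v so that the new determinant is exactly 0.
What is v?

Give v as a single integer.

Answer: -3

Derivation:
det is linear in entry M[1][0]: det = old_det + (v - 3) * C_10
Cofactor C_10 = 3
Want det = 0: 18 + (v - 3) * 3 = 0
  (v - 3) = -18 / 3 = -6
  v = 3 + (-6) = -3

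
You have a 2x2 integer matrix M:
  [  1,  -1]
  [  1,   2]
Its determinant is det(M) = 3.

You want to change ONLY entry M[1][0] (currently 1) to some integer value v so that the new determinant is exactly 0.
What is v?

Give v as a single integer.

Answer: -2

Derivation:
det is linear in entry M[1][0]: det = old_det + (v - 1) * C_10
Cofactor C_10 = 1
Want det = 0: 3 + (v - 1) * 1 = 0
  (v - 1) = -3 / 1 = -3
  v = 1 + (-3) = -2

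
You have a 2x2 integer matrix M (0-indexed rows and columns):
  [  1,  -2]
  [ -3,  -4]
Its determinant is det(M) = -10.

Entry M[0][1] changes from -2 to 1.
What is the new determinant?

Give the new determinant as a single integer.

det is linear in row 0: changing M[0][1] by delta changes det by delta * cofactor(0,1).
Cofactor C_01 = (-1)^(0+1) * minor(0,1) = 3
Entry delta = 1 - -2 = 3
Det delta = 3 * 3 = 9
New det = -10 + 9 = -1

Answer: -1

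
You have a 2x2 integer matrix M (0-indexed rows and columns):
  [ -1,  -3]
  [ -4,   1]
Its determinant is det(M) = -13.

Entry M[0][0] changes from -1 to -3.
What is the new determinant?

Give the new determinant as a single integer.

det is linear in row 0: changing M[0][0] by delta changes det by delta * cofactor(0,0).
Cofactor C_00 = (-1)^(0+0) * minor(0,0) = 1
Entry delta = -3 - -1 = -2
Det delta = -2 * 1 = -2
New det = -13 + -2 = -15

Answer: -15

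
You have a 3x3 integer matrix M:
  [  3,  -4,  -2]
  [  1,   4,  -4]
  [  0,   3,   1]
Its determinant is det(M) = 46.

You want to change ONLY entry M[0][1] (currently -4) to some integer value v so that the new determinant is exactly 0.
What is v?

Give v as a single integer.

Answer: 42

Derivation:
det is linear in entry M[0][1]: det = old_det + (v - -4) * C_01
Cofactor C_01 = -1
Want det = 0: 46 + (v - -4) * -1 = 0
  (v - -4) = -46 / -1 = 46
  v = -4 + (46) = 42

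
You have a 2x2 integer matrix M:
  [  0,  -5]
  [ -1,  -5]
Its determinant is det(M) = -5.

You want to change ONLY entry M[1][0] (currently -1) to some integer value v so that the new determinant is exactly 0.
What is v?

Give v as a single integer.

Answer: 0

Derivation:
det is linear in entry M[1][0]: det = old_det + (v - -1) * C_10
Cofactor C_10 = 5
Want det = 0: -5 + (v - -1) * 5 = 0
  (v - -1) = 5 / 5 = 1
  v = -1 + (1) = 0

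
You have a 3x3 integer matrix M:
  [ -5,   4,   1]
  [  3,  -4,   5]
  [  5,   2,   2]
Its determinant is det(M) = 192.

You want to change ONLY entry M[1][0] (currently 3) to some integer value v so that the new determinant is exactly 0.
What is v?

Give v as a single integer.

Answer: 35

Derivation:
det is linear in entry M[1][0]: det = old_det + (v - 3) * C_10
Cofactor C_10 = -6
Want det = 0: 192 + (v - 3) * -6 = 0
  (v - 3) = -192 / -6 = 32
  v = 3 + (32) = 35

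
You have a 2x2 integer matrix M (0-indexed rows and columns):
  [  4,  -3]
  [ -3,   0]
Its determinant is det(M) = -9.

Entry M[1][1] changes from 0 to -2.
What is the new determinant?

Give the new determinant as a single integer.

Answer: -17

Derivation:
det is linear in row 1: changing M[1][1] by delta changes det by delta * cofactor(1,1).
Cofactor C_11 = (-1)^(1+1) * minor(1,1) = 4
Entry delta = -2 - 0 = -2
Det delta = -2 * 4 = -8
New det = -9 + -8 = -17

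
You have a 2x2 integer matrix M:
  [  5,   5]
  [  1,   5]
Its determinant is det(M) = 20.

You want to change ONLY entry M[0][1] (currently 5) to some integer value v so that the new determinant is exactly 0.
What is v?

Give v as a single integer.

det is linear in entry M[0][1]: det = old_det + (v - 5) * C_01
Cofactor C_01 = -1
Want det = 0: 20 + (v - 5) * -1 = 0
  (v - 5) = -20 / -1 = 20
  v = 5 + (20) = 25

Answer: 25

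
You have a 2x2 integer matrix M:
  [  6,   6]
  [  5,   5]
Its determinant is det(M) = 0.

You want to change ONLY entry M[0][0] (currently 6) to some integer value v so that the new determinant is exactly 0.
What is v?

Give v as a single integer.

det is linear in entry M[0][0]: det = old_det + (v - 6) * C_00
Cofactor C_00 = 5
Want det = 0: 0 + (v - 6) * 5 = 0
  (v - 6) = 0 / 5 = 0
  v = 6 + (0) = 6

Answer: 6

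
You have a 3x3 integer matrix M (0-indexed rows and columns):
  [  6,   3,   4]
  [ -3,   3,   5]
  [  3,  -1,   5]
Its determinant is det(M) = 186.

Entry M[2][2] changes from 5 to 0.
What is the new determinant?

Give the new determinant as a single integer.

det is linear in row 2: changing M[2][2] by delta changes det by delta * cofactor(2,2).
Cofactor C_22 = (-1)^(2+2) * minor(2,2) = 27
Entry delta = 0 - 5 = -5
Det delta = -5 * 27 = -135
New det = 186 + -135 = 51

Answer: 51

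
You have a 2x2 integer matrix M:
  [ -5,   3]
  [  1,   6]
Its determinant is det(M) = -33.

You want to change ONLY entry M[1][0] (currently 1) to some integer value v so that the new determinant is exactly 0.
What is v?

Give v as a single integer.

Answer: -10

Derivation:
det is linear in entry M[1][0]: det = old_det + (v - 1) * C_10
Cofactor C_10 = -3
Want det = 0: -33 + (v - 1) * -3 = 0
  (v - 1) = 33 / -3 = -11
  v = 1 + (-11) = -10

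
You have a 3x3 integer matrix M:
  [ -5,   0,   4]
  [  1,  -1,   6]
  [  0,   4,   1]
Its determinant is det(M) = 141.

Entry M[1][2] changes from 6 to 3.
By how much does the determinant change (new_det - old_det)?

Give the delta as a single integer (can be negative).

Answer: -60

Derivation:
Cofactor C_12 = 20
Entry delta = 3 - 6 = -3
Det delta = entry_delta * cofactor = -3 * 20 = -60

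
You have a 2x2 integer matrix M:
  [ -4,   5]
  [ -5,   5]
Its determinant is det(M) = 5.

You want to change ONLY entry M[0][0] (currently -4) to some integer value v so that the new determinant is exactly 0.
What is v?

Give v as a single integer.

det is linear in entry M[0][0]: det = old_det + (v - -4) * C_00
Cofactor C_00 = 5
Want det = 0: 5 + (v - -4) * 5 = 0
  (v - -4) = -5 / 5 = -1
  v = -4 + (-1) = -5

Answer: -5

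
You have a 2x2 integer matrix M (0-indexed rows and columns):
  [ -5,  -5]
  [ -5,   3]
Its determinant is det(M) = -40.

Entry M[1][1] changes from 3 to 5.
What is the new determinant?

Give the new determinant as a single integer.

det is linear in row 1: changing M[1][1] by delta changes det by delta * cofactor(1,1).
Cofactor C_11 = (-1)^(1+1) * minor(1,1) = -5
Entry delta = 5 - 3 = 2
Det delta = 2 * -5 = -10
New det = -40 + -10 = -50

Answer: -50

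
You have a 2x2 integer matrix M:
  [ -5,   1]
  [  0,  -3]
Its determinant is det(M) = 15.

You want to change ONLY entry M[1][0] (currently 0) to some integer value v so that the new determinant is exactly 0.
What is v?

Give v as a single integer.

det is linear in entry M[1][0]: det = old_det + (v - 0) * C_10
Cofactor C_10 = -1
Want det = 0: 15 + (v - 0) * -1 = 0
  (v - 0) = -15 / -1 = 15
  v = 0 + (15) = 15

Answer: 15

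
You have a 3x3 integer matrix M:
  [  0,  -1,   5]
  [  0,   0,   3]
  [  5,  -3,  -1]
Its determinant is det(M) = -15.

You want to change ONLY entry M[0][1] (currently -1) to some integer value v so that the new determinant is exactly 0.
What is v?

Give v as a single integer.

Answer: 0

Derivation:
det is linear in entry M[0][1]: det = old_det + (v - -1) * C_01
Cofactor C_01 = 15
Want det = 0: -15 + (v - -1) * 15 = 0
  (v - -1) = 15 / 15 = 1
  v = -1 + (1) = 0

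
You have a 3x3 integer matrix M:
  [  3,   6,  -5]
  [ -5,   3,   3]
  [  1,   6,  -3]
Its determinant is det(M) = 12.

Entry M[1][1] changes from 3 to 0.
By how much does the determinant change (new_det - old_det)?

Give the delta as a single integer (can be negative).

Answer: 12

Derivation:
Cofactor C_11 = -4
Entry delta = 0 - 3 = -3
Det delta = entry_delta * cofactor = -3 * -4 = 12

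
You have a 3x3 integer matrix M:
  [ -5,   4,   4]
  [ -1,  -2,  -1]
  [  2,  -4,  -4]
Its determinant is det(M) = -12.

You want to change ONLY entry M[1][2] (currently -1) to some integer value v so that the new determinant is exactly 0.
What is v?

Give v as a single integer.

det is linear in entry M[1][2]: det = old_det + (v - -1) * C_12
Cofactor C_12 = -12
Want det = 0: -12 + (v - -1) * -12 = 0
  (v - -1) = 12 / -12 = -1
  v = -1 + (-1) = -2

Answer: -2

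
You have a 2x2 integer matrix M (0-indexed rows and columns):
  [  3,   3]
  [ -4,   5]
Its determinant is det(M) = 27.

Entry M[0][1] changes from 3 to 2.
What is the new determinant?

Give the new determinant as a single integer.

det is linear in row 0: changing M[0][1] by delta changes det by delta * cofactor(0,1).
Cofactor C_01 = (-1)^(0+1) * minor(0,1) = 4
Entry delta = 2 - 3 = -1
Det delta = -1 * 4 = -4
New det = 27 + -4 = 23

Answer: 23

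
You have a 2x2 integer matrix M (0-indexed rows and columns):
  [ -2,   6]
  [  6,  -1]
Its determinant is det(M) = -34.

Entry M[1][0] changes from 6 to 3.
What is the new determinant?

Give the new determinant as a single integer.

Answer: -16

Derivation:
det is linear in row 1: changing M[1][0] by delta changes det by delta * cofactor(1,0).
Cofactor C_10 = (-1)^(1+0) * minor(1,0) = -6
Entry delta = 3 - 6 = -3
Det delta = -3 * -6 = 18
New det = -34 + 18 = -16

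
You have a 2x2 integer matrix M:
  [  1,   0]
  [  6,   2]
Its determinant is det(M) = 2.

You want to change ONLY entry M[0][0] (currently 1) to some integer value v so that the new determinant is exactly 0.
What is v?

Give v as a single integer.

det is linear in entry M[0][0]: det = old_det + (v - 1) * C_00
Cofactor C_00 = 2
Want det = 0: 2 + (v - 1) * 2 = 0
  (v - 1) = -2 / 2 = -1
  v = 1 + (-1) = 0

Answer: 0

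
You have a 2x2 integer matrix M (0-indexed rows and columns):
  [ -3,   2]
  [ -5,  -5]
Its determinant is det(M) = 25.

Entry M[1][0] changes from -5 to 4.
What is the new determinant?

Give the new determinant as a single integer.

det is linear in row 1: changing M[1][0] by delta changes det by delta * cofactor(1,0).
Cofactor C_10 = (-1)^(1+0) * minor(1,0) = -2
Entry delta = 4 - -5 = 9
Det delta = 9 * -2 = -18
New det = 25 + -18 = 7

Answer: 7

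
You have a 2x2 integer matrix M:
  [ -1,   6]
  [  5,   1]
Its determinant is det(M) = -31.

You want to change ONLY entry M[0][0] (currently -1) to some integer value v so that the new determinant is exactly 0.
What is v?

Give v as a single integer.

Answer: 30

Derivation:
det is linear in entry M[0][0]: det = old_det + (v - -1) * C_00
Cofactor C_00 = 1
Want det = 0: -31 + (v - -1) * 1 = 0
  (v - -1) = 31 / 1 = 31
  v = -1 + (31) = 30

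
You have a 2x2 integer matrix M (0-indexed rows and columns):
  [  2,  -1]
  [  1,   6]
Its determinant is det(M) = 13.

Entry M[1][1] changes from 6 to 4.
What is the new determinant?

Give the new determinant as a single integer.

det is linear in row 1: changing M[1][1] by delta changes det by delta * cofactor(1,1).
Cofactor C_11 = (-1)^(1+1) * minor(1,1) = 2
Entry delta = 4 - 6 = -2
Det delta = -2 * 2 = -4
New det = 13 + -4 = 9

Answer: 9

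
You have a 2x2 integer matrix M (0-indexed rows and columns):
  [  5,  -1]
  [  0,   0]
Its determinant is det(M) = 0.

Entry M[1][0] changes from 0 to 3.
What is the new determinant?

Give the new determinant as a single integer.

Answer: 3

Derivation:
det is linear in row 1: changing M[1][0] by delta changes det by delta * cofactor(1,0).
Cofactor C_10 = (-1)^(1+0) * minor(1,0) = 1
Entry delta = 3 - 0 = 3
Det delta = 3 * 1 = 3
New det = 0 + 3 = 3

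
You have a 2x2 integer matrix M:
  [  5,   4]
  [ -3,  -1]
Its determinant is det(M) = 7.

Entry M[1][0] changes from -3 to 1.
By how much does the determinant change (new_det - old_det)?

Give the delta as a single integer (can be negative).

Answer: -16

Derivation:
Cofactor C_10 = -4
Entry delta = 1 - -3 = 4
Det delta = entry_delta * cofactor = 4 * -4 = -16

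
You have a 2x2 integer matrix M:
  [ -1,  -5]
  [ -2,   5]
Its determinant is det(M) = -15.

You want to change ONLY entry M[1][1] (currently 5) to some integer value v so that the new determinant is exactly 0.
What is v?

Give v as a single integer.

det is linear in entry M[1][1]: det = old_det + (v - 5) * C_11
Cofactor C_11 = -1
Want det = 0: -15 + (v - 5) * -1 = 0
  (v - 5) = 15 / -1 = -15
  v = 5 + (-15) = -10

Answer: -10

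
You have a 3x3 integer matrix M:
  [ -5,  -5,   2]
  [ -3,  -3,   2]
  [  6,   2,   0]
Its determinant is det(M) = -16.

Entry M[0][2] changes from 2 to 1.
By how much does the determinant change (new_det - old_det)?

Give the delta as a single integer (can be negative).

Answer: -12

Derivation:
Cofactor C_02 = 12
Entry delta = 1 - 2 = -1
Det delta = entry_delta * cofactor = -1 * 12 = -12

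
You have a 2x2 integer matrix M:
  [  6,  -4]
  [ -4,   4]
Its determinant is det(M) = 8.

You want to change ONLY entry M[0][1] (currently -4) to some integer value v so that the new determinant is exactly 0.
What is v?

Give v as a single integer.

det is linear in entry M[0][1]: det = old_det + (v - -4) * C_01
Cofactor C_01 = 4
Want det = 0: 8 + (v - -4) * 4 = 0
  (v - -4) = -8 / 4 = -2
  v = -4 + (-2) = -6

Answer: -6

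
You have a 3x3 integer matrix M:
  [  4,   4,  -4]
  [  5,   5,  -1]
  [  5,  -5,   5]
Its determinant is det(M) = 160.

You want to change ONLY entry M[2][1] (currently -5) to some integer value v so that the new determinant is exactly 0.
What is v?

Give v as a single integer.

det is linear in entry M[2][1]: det = old_det + (v - -5) * C_21
Cofactor C_21 = -16
Want det = 0: 160 + (v - -5) * -16 = 0
  (v - -5) = -160 / -16 = 10
  v = -5 + (10) = 5

Answer: 5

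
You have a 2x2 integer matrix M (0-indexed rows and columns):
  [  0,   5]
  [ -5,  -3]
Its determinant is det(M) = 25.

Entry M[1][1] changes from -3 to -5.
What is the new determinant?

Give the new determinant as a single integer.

Answer: 25

Derivation:
det is linear in row 1: changing M[1][1] by delta changes det by delta * cofactor(1,1).
Cofactor C_11 = (-1)^(1+1) * minor(1,1) = 0
Entry delta = -5 - -3 = -2
Det delta = -2 * 0 = 0
New det = 25 + 0 = 25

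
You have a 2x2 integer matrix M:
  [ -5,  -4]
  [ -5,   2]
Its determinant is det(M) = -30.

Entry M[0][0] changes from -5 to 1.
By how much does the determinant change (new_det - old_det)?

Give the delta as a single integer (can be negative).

Answer: 12

Derivation:
Cofactor C_00 = 2
Entry delta = 1 - -5 = 6
Det delta = entry_delta * cofactor = 6 * 2 = 12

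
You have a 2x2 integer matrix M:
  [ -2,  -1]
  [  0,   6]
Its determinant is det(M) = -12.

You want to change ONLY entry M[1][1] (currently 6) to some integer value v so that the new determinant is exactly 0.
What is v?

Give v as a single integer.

det is linear in entry M[1][1]: det = old_det + (v - 6) * C_11
Cofactor C_11 = -2
Want det = 0: -12 + (v - 6) * -2 = 0
  (v - 6) = 12 / -2 = -6
  v = 6 + (-6) = 0

Answer: 0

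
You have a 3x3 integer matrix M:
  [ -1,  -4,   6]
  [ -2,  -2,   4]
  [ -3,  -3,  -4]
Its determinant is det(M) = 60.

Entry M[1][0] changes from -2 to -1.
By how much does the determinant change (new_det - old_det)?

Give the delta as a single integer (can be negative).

Answer: -34

Derivation:
Cofactor C_10 = -34
Entry delta = -1 - -2 = 1
Det delta = entry_delta * cofactor = 1 * -34 = -34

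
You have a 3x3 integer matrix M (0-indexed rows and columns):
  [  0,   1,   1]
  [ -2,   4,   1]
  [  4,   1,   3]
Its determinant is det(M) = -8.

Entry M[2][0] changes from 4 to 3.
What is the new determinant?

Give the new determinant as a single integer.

det is linear in row 2: changing M[2][0] by delta changes det by delta * cofactor(2,0).
Cofactor C_20 = (-1)^(2+0) * minor(2,0) = -3
Entry delta = 3 - 4 = -1
Det delta = -1 * -3 = 3
New det = -8 + 3 = -5

Answer: -5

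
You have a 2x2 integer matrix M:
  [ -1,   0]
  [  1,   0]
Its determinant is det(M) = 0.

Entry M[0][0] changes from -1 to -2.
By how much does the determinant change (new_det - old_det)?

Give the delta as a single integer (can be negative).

Cofactor C_00 = 0
Entry delta = -2 - -1 = -1
Det delta = entry_delta * cofactor = -1 * 0 = 0

Answer: 0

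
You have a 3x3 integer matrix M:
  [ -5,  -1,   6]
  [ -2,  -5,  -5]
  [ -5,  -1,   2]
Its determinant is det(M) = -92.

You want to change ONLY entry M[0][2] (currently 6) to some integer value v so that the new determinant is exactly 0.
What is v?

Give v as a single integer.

det is linear in entry M[0][2]: det = old_det + (v - 6) * C_02
Cofactor C_02 = -23
Want det = 0: -92 + (v - 6) * -23 = 0
  (v - 6) = 92 / -23 = -4
  v = 6 + (-4) = 2

Answer: 2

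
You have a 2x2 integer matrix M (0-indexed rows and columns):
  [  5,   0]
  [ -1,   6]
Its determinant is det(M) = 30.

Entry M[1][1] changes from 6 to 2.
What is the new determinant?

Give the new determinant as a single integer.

Answer: 10

Derivation:
det is linear in row 1: changing M[1][1] by delta changes det by delta * cofactor(1,1).
Cofactor C_11 = (-1)^(1+1) * minor(1,1) = 5
Entry delta = 2 - 6 = -4
Det delta = -4 * 5 = -20
New det = 30 + -20 = 10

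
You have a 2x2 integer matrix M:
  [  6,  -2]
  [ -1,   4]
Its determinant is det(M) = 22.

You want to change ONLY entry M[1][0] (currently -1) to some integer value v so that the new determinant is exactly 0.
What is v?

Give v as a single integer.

det is linear in entry M[1][0]: det = old_det + (v - -1) * C_10
Cofactor C_10 = 2
Want det = 0: 22 + (v - -1) * 2 = 0
  (v - -1) = -22 / 2 = -11
  v = -1 + (-11) = -12

Answer: -12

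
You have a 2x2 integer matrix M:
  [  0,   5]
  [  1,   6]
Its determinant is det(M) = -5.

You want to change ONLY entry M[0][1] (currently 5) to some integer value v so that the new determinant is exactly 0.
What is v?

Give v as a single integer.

Answer: 0

Derivation:
det is linear in entry M[0][1]: det = old_det + (v - 5) * C_01
Cofactor C_01 = -1
Want det = 0: -5 + (v - 5) * -1 = 0
  (v - 5) = 5 / -1 = -5
  v = 5 + (-5) = 0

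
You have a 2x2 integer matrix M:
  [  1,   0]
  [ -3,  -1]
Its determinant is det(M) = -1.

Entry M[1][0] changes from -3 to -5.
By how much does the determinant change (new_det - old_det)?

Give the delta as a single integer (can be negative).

Cofactor C_10 = 0
Entry delta = -5 - -3 = -2
Det delta = entry_delta * cofactor = -2 * 0 = 0

Answer: 0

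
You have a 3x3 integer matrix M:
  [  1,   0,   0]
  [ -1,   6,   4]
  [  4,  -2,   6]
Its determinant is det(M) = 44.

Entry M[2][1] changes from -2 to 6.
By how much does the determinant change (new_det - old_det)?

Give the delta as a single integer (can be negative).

Cofactor C_21 = -4
Entry delta = 6 - -2 = 8
Det delta = entry_delta * cofactor = 8 * -4 = -32

Answer: -32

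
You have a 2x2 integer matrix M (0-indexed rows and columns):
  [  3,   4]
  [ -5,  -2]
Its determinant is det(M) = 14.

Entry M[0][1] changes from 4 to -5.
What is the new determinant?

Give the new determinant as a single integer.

Answer: -31

Derivation:
det is linear in row 0: changing M[0][1] by delta changes det by delta * cofactor(0,1).
Cofactor C_01 = (-1)^(0+1) * minor(0,1) = 5
Entry delta = -5 - 4 = -9
Det delta = -9 * 5 = -45
New det = 14 + -45 = -31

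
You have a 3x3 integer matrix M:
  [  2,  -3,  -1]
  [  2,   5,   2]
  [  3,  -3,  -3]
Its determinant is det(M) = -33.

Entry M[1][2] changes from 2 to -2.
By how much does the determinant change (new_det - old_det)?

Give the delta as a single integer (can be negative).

Answer: 12

Derivation:
Cofactor C_12 = -3
Entry delta = -2 - 2 = -4
Det delta = entry_delta * cofactor = -4 * -3 = 12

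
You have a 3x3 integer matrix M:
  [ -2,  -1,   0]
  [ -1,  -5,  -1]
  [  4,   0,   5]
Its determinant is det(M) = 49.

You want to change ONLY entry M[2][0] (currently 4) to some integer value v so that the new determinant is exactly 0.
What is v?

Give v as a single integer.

Answer: -45

Derivation:
det is linear in entry M[2][0]: det = old_det + (v - 4) * C_20
Cofactor C_20 = 1
Want det = 0: 49 + (v - 4) * 1 = 0
  (v - 4) = -49 / 1 = -49
  v = 4 + (-49) = -45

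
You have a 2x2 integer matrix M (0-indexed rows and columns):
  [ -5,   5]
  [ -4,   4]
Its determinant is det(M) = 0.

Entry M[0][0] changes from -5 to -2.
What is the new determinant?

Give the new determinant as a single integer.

det is linear in row 0: changing M[0][0] by delta changes det by delta * cofactor(0,0).
Cofactor C_00 = (-1)^(0+0) * minor(0,0) = 4
Entry delta = -2 - -5 = 3
Det delta = 3 * 4 = 12
New det = 0 + 12 = 12

Answer: 12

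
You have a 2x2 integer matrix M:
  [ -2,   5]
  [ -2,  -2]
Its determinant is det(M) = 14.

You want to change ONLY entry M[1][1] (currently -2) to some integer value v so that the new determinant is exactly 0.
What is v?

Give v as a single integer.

Answer: 5

Derivation:
det is linear in entry M[1][1]: det = old_det + (v - -2) * C_11
Cofactor C_11 = -2
Want det = 0: 14 + (v - -2) * -2 = 0
  (v - -2) = -14 / -2 = 7
  v = -2 + (7) = 5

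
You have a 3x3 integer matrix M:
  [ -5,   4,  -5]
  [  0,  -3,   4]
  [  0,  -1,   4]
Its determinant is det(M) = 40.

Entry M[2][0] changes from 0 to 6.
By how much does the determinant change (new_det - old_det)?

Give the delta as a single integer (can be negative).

Cofactor C_20 = 1
Entry delta = 6 - 0 = 6
Det delta = entry_delta * cofactor = 6 * 1 = 6

Answer: 6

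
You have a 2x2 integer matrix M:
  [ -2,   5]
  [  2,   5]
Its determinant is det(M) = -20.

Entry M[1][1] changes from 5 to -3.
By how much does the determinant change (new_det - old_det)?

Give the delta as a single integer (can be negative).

Answer: 16

Derivation:
Cofactor C_11 = -2
Entry delta = -3 - 5 = -8
Det delta = entry_delta * cofactor = -8 * -2 = 16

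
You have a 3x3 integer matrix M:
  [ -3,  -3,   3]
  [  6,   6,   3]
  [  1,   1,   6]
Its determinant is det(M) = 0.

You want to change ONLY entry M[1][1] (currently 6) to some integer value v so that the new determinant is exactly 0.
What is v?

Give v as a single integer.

det is linear in entry M[1][1]: det = old_det + (v - 6) * C_11
Cofactor C_11 = -21
Want det = 0: 0 + (v - 6) * -21 = 0
  (v - 6) = 0 / -21 = 0
  v = 6 + (0) = 6

Answer: 6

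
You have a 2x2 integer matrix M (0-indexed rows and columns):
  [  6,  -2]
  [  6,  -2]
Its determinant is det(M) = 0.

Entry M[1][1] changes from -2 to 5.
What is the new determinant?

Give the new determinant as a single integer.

det is linear in row 1: changing M[1][1] by delta changes det by delta * cofactor(1,1).
Cofactor C_11 = (-1)^(1+1) * minor(1,1) = 6
Entry delta = 5 - -2 = 7
Det delta = 7 * 6 = 42
New det = 0 + 42 = 42

Answer: 42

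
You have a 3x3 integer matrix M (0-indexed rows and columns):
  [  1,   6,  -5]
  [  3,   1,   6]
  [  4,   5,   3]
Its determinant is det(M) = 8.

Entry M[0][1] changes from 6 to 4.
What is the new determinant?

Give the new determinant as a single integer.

det is linear in row 0: changing M[0][1] by delta changes det by delta * cofactor(0,1).
Cofactor C_01 = (-1)^(0+1) * minor(0,1) = 15
Entry delta = 4 - 6 = -2
Det delta = -2 * 15 = -30
New det = 8 + -30 = -22

Answer: -22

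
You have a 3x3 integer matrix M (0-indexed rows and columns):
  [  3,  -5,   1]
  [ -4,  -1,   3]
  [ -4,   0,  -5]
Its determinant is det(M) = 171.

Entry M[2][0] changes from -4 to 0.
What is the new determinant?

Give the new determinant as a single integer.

det is linear in row 2: changing M[2][0] by delta changes det by delta * cofactor(2,0).
Cofactor C_20 = (-1)^(2+0) * minor(2,0) = -14
Entry delta = 0 - -4 = 4
Det delta = 4 * -14 = -56
New det = 171 + -56 = 115

Answer: 115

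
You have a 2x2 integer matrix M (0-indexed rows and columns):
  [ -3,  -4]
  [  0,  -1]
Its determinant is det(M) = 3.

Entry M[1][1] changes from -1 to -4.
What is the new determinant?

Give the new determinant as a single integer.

Answer: 12

Derivation:
det is linear in row 1: changing M[1][1] by delta changes det by delta * cofactor(1,1).
Cofactor C_11 = (-1)^(1+1) * minor(1,1) = -3
Entry delta = -4 - -1 = -3
Det delta = -3 * -3 = 9
New det = 3 + 9 = 12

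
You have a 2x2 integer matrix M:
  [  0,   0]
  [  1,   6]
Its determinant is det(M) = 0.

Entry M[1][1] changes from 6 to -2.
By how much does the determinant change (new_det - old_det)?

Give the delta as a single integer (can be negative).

Cofactor C_11 = 0
Entry delta = -2 - 6 = -8
Det delta = entry_delta * cofactor = -8 * 0 = 0

Answer: 0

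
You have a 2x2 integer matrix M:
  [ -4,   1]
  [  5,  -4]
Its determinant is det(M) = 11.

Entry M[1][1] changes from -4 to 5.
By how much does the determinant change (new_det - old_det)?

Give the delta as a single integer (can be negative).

Cofactor C_11 = -4
Entry delta = 5 - -4 = 9
Det delta = entry_delta * cofactor = 9 * -4 = -36

Answer: -36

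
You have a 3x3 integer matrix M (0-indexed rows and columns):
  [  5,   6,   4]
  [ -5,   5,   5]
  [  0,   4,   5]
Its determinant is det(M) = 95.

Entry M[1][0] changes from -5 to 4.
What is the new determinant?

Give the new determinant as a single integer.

det is linear in row 1: changing M[1][0] by delta changes det by delta * cofactor(1,0).
Cofactor C_10 = (-1)^(1+0) * minor(1,0) = -14
Entry delta = 4 - -5 = 9
Det delta = 9 * -14 = -126
New det = 95 + -126 = -31

Answer: -31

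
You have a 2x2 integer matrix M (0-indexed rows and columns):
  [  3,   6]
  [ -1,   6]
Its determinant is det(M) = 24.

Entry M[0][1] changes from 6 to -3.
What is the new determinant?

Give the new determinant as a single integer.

det is linear in row 0: changing M[0][1] by delta changes det by delta * cofactor(0,1).
Cofactor C_01 = (-1)^(0+1) * minor(0,1) = 1
Entry delta = -3 - 6 = -9
Det delta = -9 * 1 = -9
New det = 24 + -9 = 15

Answer: 15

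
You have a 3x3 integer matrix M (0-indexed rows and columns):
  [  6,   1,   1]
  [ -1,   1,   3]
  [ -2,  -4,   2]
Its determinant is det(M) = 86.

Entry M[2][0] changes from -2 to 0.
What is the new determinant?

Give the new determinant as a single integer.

Answer: 90

Derivation:
det is linear in row 2: changing M[2][0] by delta changes det by delta * cofactor(2,0).
Cofactor C_20 = (-1)^(2+0) * minor(2,0) = 2
Entry delta = 0 - -2 = 2
Det delta = 2 * 2 = 4
New det = 86 + 4 = 90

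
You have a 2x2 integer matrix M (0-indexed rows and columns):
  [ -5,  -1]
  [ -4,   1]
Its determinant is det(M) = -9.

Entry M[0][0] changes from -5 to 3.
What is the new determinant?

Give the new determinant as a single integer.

Answer: -1

Derivation:
det is linear in row 0: changing M[0][0] by delta changes det by delta * cofactor(0,0).
Cofactor C_00 = (-1)^(0+0) * minor(0,0) = 1
Entry delta = 3 - -5 = 8
Det delta = 8 * 1 = 8
New det = -9 + 8 = -1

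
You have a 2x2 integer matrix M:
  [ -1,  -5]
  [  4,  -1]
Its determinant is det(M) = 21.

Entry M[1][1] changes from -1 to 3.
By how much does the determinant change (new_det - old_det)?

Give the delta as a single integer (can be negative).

Cofactor C_11 = -1
Entry delta = 3 - -1 = 4
Det delta = entry_delta * cofactor = 4 * -1 = -4

Answer: -4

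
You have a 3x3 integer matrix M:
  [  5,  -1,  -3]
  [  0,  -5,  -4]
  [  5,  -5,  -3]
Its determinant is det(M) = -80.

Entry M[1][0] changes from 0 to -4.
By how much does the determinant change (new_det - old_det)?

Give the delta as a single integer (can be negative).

Answer: -48

Derivation:
Cofactor C_10 = 12
Entry delta = -4 - 0 = -4
Det delta = entry_delta * cofactor = -4 * 12 = -48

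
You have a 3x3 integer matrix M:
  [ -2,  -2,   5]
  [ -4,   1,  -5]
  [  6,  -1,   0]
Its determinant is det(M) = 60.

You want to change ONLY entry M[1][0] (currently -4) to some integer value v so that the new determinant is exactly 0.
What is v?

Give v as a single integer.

det is linear in entry M[1][0]: det = old_det + (v - -4) * C_10
Cofactor C_10 = -5
Want det = 0: 60 + (v - -4) * -5 = 0
  (v - -4) = -60 / -5 = 12
  v = -4 + (12) = 8

Answer: 8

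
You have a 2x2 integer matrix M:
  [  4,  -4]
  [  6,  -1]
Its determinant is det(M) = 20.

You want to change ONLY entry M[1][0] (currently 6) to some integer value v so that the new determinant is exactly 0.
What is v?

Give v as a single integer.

Answer: 1

Derivation:
det is linear in entry M[1][0]: det = old_det + (v - 6) * C_10
Cofactor C_10 = 4
Want det = 0: 20 + (v - 6) * 4 = 0
  (v - 6) = -20 / 4 = -5
  v = 6 + (-5) = 1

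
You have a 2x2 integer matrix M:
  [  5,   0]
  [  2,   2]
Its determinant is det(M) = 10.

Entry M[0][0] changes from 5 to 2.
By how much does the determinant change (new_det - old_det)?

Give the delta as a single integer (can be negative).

Answer: -6

Derivation:
Cofactor C_00 = 2
Entry delta = 2 - 5 = -3
Det delta = entry_delta * cofactor = -3 * 2 = -6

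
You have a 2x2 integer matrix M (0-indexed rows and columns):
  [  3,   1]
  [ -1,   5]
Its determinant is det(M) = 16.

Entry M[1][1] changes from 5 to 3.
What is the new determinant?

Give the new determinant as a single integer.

det is linear in row 1: changing M[1][1] by delta changes det by delta * cofactor(1,1).
Cofactor C_11 = (-1)^(1+1) * minor(1,1) = 3
Entry delta = 3 - 5 = -2
Det delta = -2 * 3 = -6
New det = 16 + -6 = 10

Answer: 10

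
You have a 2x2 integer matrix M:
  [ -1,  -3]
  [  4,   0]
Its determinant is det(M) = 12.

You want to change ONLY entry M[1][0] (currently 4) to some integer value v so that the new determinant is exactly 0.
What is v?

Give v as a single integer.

det is linear in entry M[1][0]: det = old_det + (v - 4) * C_10
Cofactor C_10 = 3
Want det = 0: 12 + (v - 4) * 3 = 0
  (v - 4) = -12 / 3 = -4
  v = 4 + (-4) = 0

Answer: 0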